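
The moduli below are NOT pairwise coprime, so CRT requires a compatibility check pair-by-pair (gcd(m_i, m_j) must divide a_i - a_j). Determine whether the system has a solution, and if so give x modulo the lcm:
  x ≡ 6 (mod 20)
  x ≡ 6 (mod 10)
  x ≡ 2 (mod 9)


Moduli 20, 10, 9 are not pairwise coprime, so CRT works modulo lcm(m_i) when all pairwise compatibility conditions hold.
Pairwise compatibility: gcd(m_i, m_j) must divide a_i - a_j for every pair.
Merge one congruence at a time:
  Start: x ≡ 6 (mod 20).
  Combine with x ≡ 6 (mod 10): gcd(20, 10) = 10; 6 - 6 = 0, which IS divisible by 10, so compatible.
    Write x = 6 + 20·t and substitute into x ≡ 6 (mod 10): 20·t ≡ 6 − 6 = 0 (mod 10).
    Divide the congruence (and modulus) by g = 10: 2·t ≡ 0 (mod 1).
    Modulo 1 every t works; take t = 0.
    Then x = 6 + 20·0 = 6, valid modulo lcm(20, 10) = 20: x ≡ 6 (mod 20).
  Combine with x ≡ 2 (mod 9): gcd(20, 9) = 1; 2 - 6 = -4, which IS divisible by 1, so compatible.
    Write x = 6 + 20·t and substitute into x ≡ 2 (mod 9): 20·t ≡ 2 − 6 = -4 (mod 9).
    Reduce coefficients mod 9: 2·t ≡ 5 (mod 9).
    The inverse of 2 mod 9 is 5 (since 2·5 = 10 = 1·9 + 1), so t ≡ 5·5 = 25 ≡ 7 (mod 9).
    Then x = 6 + 20·7 = 146, valid modulo lcm(20, 9) = 180: x ≡ 146 (mod 180).
Verify: 146 mod 20 = 6, 146 mod 10 = 6, 146 mod 9 = 2.

x ≡ 146 (mod 180).


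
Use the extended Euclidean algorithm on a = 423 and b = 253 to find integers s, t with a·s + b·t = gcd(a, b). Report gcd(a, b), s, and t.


Euclidean algorithm on (423, 253) — divide until remainder is 0:
  423 = 1 · 253 + 170
  253 = 1 · 170 + 83
  170 = 2 · 83 + 4
  83 = 20 · 4 + 3
  4 = 1 · 3 + 1
  3 = 3 · 1 + 0
gcd(423, 253) = 1.
Track Bezout coefficients alongside the remainders: start with r₀ = 423 = a·1 + b·0 (s = 1, t = 0) and r₁ = 253 = a·0 + b·1 (s = 0, t = 1); each new remainder r_{k+1} = r_{k-1} − q_k·r_k inherits s_{k+1} = s_{k-1} − q_k·s_k, t_{k+1} = t_{k-1} − q_k·t_k, so r_k = a·s_k + b·t_k at every step:
  q = 1: r = 170, s = 1 − 1·0 = 1, t = 0 − 1·1 = -1  (check: 423·1 + 253·(-1) = 170)
  q = 1: r = 83, s = 0 − 1·1 = -1, t = 1 − 1·(-1) = 2  (check: 423·(-1) + 253·2 = 83)
  q = 2: r = 4, s = 1 − 2·(-1) = 3, t = -1 − 2·2 = -5  (check: 423·3 + 253·(-5) = 4)
  q = 20: r = 3, s = -1 − 20·3 = -61, t = 2 − 20·(-5) = 102  (check: 423·(-61) + 253·102 = 3)
  q = 1: r = 1, s = 3 − 1·(-61) = 64, t = -5 − 1·102 = -107  (check: 423·64 + 253·(-107) = 1)
The row with r = 1 (the gcd) gives the Bezout coefficients s = 64, t = -107.
Result: 423 · (64) + 253 · (-107) = 1.

gcd(423, 253) = 1; s = 64, t = -107 (check: 423·64 + 253·(-107) = 1).


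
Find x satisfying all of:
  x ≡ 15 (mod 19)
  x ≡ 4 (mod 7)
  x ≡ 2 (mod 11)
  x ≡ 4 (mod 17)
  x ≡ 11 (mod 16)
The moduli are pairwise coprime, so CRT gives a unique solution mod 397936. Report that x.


Product of moduli M = 19 · 7 · 11 · 17 · 16 = 397936.
Merge one congruence at a time:
  Start: x ≡ 15 (mod 19).
  Combine with x ≡ 4 (mod 7); new modulus lcm = 133.
    Write x = 15 + 19·t and substitute into x ≡ 4 (mod 7): 19·t ≡ 4 − 15 = -11 (mod 7).
    Reduce coefficients mod 7: 5·t ≡ 3 (mod 7).
    The inverse of 5 mod 7 is 3 (since 5·3 = 15 = 2·7 + 1), so t ≡ 3·3 = 9 ≡ 2 (mod 7).
    Then x = 15 + 19·2 = 53, valid modulo lcm(19, 7) = 133: x ≡ 53 (mod 133).
  Combine with x ≡ 2 (mod 11); new modulus lcm = 1463.
    Write x = 53 + 133·t and substitute into x ≡ 2 (mod 11): 133·t ≡ 2 − 53 = -51 (mod 11).
    Reduce coefficients mod 11: 1·t ≡ 4 (mod 11).
    So t ≡ 4 (mod 11).
    Then x = 53 + 133·4 = 585, valid modulo lcm(133, 11) = 1463: x ≡ 585 (mod 1463).
  Combine with x ≡ 4 (mod 17); new modulus lcm = 24871.
    Write x = 585 + 1463·t and substitute into x ≡ 4 (mod 17): 1463·t ≡ 4 − 585 = -581 (mod 17).
    Reduce coefficients mod 17: 1·t ≡ 14 (mod 17).
    So t ≡ 14 (mod 17).
    Then x = 585 + 1463·14 = 21067, valid modulo lcm(1463, 17) = 24871: x ≡ 21067 (mod 24871).
  Combine with x ≡ 11 (mod 16); new modulus lcm = 397936.
    Write x = 21067 + 24871·t and substitute into x ≡ 11 (mod 16): 24871·t ≡ 11 − 21067 = -21056 (mod 16).
    Reduce coefficients mod 16: 7·t ≡ 0 (mod 16).
    The inverse of 7 mod 16 is 7 (since 7·7 = 49 = 3·16 + 1), so t ≡ 7·0 = 0 ≡ 0 (mod 16).
    Then x = 21067 + 24871·0 = 21067, valid modulo lcm(24871, 16) = 397936: x ≡ 21067 (mod 397936).
Verify against each original: 21067 mod 19 = 15, 21067 mod 7 = 4, 21067 mod 11 = 2, 21067 mod 17 = 4, 21067 mod 16 = 11.

x ≡ 21067 (mod 397936).


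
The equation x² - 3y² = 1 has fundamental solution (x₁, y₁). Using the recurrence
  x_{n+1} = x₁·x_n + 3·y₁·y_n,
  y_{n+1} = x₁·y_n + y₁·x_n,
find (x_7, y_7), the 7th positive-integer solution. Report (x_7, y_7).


Step 1: Find the fundamental solution (x₁, y₁) of x² - 3y² = 1.
  Expand √3 as a continued fraction. a₀ = ⌊√3⌋ = 1; iterate m_{k+1} = d_k·a_k − m_k, d_{k+1} = (3 − m_{k+1}²)/d_k, a_{k+1} = ⌊(a₀ + m_{k+1})/d_{k+1}⌋ (starting m₀ = 0, d₀ = 1), with convergents p_k = a_k·p_{k-1} + p_{k-2}, q_k = a_k·q_{k-1} + q_{k-2} (p₋₁ = 1, q₋₁ = 0):
  k = 0: a₀ = 1; p₀/q₀ = 1/1; p₀² − 3·q₀² = 1 − 3 = -2.
  k = 1: m = 1, d = 2, a = ⌊(1 + 1)/2⌋ = 1; p/q = (1·1 + 1)/(1·1 + 0) = 2/1; p² − 3·q² = 4 − 3 = 1.
  The first convergent with p² − 3·q² = 1 gives the fundamental solution (x₁, y₁) = (2, 1).
Step 2: Apply the recurrence (x_{n+1}, y_{n+1}) = (x₁x_n + 3y₁y_n, x₁y_n + y₁x_n) repeatedly.
  From (x_1, y_1) = (2, 1): x_2 = 2·2 + 3·1·1 = 7; y_2 = 2·1 + 1·2 = 4.
  From (x_2, y_2) = (7, 4): x_3 = 2·7 + 3·1·4 = 26; y_3 = 2·4 + 1·7 = 15.
  From (x_3, y_3) = (26, 15): x_4 = 2·26 + 3·1·15 = 97; y_4 = 2·15 + 1·26 = 56.
  From (x_4, y_4) = (97, 56): x_5 = 2·97 + 3·1·56 = 362; y_5 = 2·56 + 1·97 = 209.
  From (x_5, y_5) = (362, 209): x_6 = 2·362 + 3·1·209 = 1351; y_6 = 2·209 + 1·362 = 780.
  From (x_6, y_6) = (1351, 780): x_7 = 2·1351 + 3·1·780 = 5042; y_7 = 2·780 + 1·1351 = 2911.
Step 3: Verify x_7² - 3·y_7² = 25421764 - 25421763 = 1 (should be 1). ✓

(x_1, y_1) = (2, 1); (x_7, y_7) = (5042, 2911).


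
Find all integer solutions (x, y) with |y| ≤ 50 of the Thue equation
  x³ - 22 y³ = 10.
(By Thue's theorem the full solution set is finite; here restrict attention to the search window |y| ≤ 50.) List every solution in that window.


The equation is x³ - 22y³ = 10. For fixed y, x³ = 22·y³ + 10, so a solution requires the RHS to be a perfect cube.
Strategy: iterate y from -50 to 50, compute RHS = 22·y³ + 10, and check whether it is a (positive or negative) perfect cube.
Check small values of y:
  y = 0: RHS = 10 is not a perfect cube.
  y = 1: RHS = 32 is not a perfect cube.
  y = -1: RHS = -12 is not a perfect cube.
  y = 2: RHS = 186 is not a perfect cube.
  y = -2: RHS = -166 is not a perfect cube.
  y = 3: RHS = 604 is not a perfect cube.
  y = -3: RHS = -584 is not a perfect cube.
Continuing the search up to |y| = 50 finds no solutions either.
No (x, y) in the scanned range satisfies the equation.

No integer solutions with |y| ≤ 50.


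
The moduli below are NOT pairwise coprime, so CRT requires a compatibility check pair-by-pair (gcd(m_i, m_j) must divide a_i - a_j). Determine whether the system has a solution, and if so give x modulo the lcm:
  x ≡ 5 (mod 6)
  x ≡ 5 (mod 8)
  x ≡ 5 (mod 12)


Moduli 6, 8, 12 are not pairwise coprime, so CRT works modulo lcm(m_i) when all pairwise compatibility conditions hold.
Pairwise compatibility: gcd(m_i, m_j) must divide a_i - a_j for every pair.
Merge one congruence at a time:
  Start: x ≡ 5 (mod 6).
  Combine with x ≡ 5 (mod 8): gcd(6, 8) = 2; 5 - 5 = 0, which IS divisible by 2, so compatible.
    Write x = 5 + 6·t and substitute into x ≡ 5 (mod 8): 6·t ≡ 5 − 5 = 0 (mod 8).
    Divide the congruence (and modulus) by g = 2: 3·t ≡ 0 (mod 4).
    The inverse of 3 mod 4 is 3 (since 3·3 = 9 = 2·4 + 1), so t ≡ 3·0 = 0 ≡ 0 (mod 4).
    Then x = 5 + 6·0 = 5, valid modulo lcm(6, 8) = 24: x ≡ 5 (mod 24).
  Combine with x ≡ 5 (mod 12): gcd(24, 12) = 12; 5 - 5 = 0, which IS divisible by 12, so compatible.
    Write x = 5 + 24·t and substitute into x ≡ 5 (mod 12): 24·t ≡ 5 − 5 = 0 (mod 12).
    Divide the congruence (and modulus) by g = 12: 2·t ≡ 0 (mod 1).
    Modulo 1 every t works; take t = 0.
    Then x = 5 + 24·0 = 5, valid modulo lcm(24, 12) = 24: x ≡ 5 (mod 24).
Verify: 5 mod 6 = 5, 5 mod 8 = 5, 5 mod 12 = 5.

x ≡ 5 (mod 24).


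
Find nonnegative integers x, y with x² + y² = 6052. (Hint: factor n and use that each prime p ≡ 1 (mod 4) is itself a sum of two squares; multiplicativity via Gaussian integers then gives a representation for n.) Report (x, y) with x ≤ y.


Step 1: Factor n = 6052 = 2^2 · 17 · 89.
Step 2: Check the mod-4 condition on each prime factor: 2 = 2 (special); 17 ≡ 1 (mod 4), exponent 1; 89 ≡ 1 (mod 4), exponent 1.
All primes ≡ 3 (mod 4) appear to even exponent (or don't appear), so by the two-squares theorem n IS expressible as a sum of two squares.
Step 3: Build a representation. Group n = k² · m with k = 2 and m = 17 · 89 = 1513 (a product of primes ≡ 1 (mod 4)); a representation of m scales to one of n via (k·x)² + (k·y)² = k²(x² + y²). Each prime p ≡ 1 (mod 4) is itself a sum of two squares; find a² by testing p − a² for a perfect square:
  17: 17 − 1² = 16 = 4² ⇒ 17 = 1² + 4².
  89: 89 − 1² = 88, 89 − 2² = 85, 89 − 3² = 80, 89 − 4² = 73, 89 − 5² = 64 = 8² ⇒ 89 = 5² + 8².
  Combine using the Brahmagupta–Fibonacci identity (a² + b²)(c² + d²) = (ac − bd)² + (ad + bc)² = (ac + bd)² + (ad − bc)²:
  17 · 89 = 1513: from (1² + 4²)(5² + 8²), take (1·5 − 4·8, 1·8 + 4·5) = (5 − 32, 8 + 20) = (-27, 28); dropping signs (only squares matter) gives (27, 28); check 27² + 28² = 729 + 784 = 1513 ✓.
  Scale by k = 2: (2·27, 2·28) = (54, 56).
Step 4: Order so x ≤ y and verify: 54² + 56² = 2916 + 3136 = 6052 = n. ✓

n = 6052 = 54² + 56² (one valid representation with x ≤ y).


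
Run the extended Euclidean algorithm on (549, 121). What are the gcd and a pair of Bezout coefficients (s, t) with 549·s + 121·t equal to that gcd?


Euclidean algorithm on (549, 121) — divide until remainder is 0:
  549 = 4 · 121 + 65
  121 = 1 · 65 + 56
  65 = 1 · 56 + 9
  56 = 6 · 9 + 2
  9 = 4 · 2 + 1
  2 = 2 · 1 + 0
gcd(549, 121) = 1.
Track Bezout coefficients alongside the remainders: start with r₀ = 549 = a·1 + b·0 (s = 1, t = 0) and r₁ = 121 = a·0 + b·1 (s = 0, t = 1); each new remainder r_{k+1} = r_{k-1} − q_k·r_k inherits s_{k+1} = s_{k-1} − q_k·s_k, t_{k+1} = t_{k-1} − q_k·t_k, so r_k = a·s_k + b·t_k at every step:
  q = 4: r = 65, s = 1 − 4·0 = 1, t = 0 − 4·1 = -4  (check: 549·1 + 121·(-4) = 65)
  q = 1: r = 56, s = 0 − 1·1 = -1, t = 1 − 1·(-4) = 5  (check: 549·(-1) + 121·5 = 56)
  q = 1: r = 9, s = 1 − 1·(-1) = 2, t = -4 − 1·5 = -9  (check: 549·2 + 121·(-9) = 9)
  q = 6: r = 2, s = -1 − 6·2 = -13, t = 5 − 6·(-9) = 59  (check: 549·(-13) + 121·59 = 2)
  q = 4: r = 1, s = 2 − 4·(-13) = 54, t = -9 − 4·59 = -245  (check: 549·54 + 121·(-245) = 1)
The row with r = 1 (the gcd) gives the Bezout coefficients s = 54, t = -245.
Result: 549 · (54) + 121 · (-245) = 1.

gcd(549, 121) = 1; s = 54, t = -245 (check: 549·54 + 121·(-245) = 1).


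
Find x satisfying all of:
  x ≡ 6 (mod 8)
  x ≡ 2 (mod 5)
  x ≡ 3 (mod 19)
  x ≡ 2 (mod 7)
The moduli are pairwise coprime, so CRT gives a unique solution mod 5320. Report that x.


Product of moduli M = 8 · 5 · 19 · 7 = 5320.
Merge one congruence at a time:
  Start: x ≡ 6 (mod 8).
  Combine with x ≡ 2 (mod 5); new modulus lcm = 40.
    Write x = 6 + 8·t and substitute into x ≡ 2 (mod 5): 8·t ≡ 2 − 6 = -4 (mod 5).
    Reduce coefficients mod 5: 3·t ≡ 1 (mod 5).
    The inverse of 3 mod 5 is 2 (since 3·2 = 6 = 1·5 + 1), so t ≡ 2·1 = 2 ≡ 2 (mod 5).
    Then x = 6 + 8·2 = 22, valid modulo lcm(8, 5) = 40: x ≡ 22 (mod 40).
  Combine with x ≡ 3 (mod 19); new modulus lcm = 760.
    Write x = 22 + 40·t and substitute into x ≡ 3 (mod 19): 40·t ≡ 3 − 22 = -19 (mod 19).
    Reduce coefficients mod 19: 2·t ≡ 0 (mod 19).
    The inverse of 2 mod 19 is 10 (since 2·10 = 20 = 1·19 + 1), so t ≡ 10·0 = 0 ≡ 0 (mod 19).
    Then x = 22 + 40·0 = 22, valid modulo lcm(40, 19) = 760: x ≡ 22 (mod 760).
  Combine with x ≡ 2 (mod 7); new modulus lcm = 5320.
    Write x = 22 + 760·t and substitute into x ≡ 2 (mod 7): 760·t ≡ 2 − 22 = -20 (mod 7).
    Reduce coefficients mod 7: 4·t ≡ 1 (mod 7).
    The inverse of 4 mod 7 is 2 (since 4·2 = 8 = 1·7 + 1), so t ≡ 2·1 = 2 ≡ 2 (mod 7).
    Then x = 22 + 760·2 = 1542, valid modulo lcm(760, 7) = 5320: x ≡ 1542 (mod 5320).
Verify against each original: 1542 mod 8 = 6, 1542 mod 5 = 2, 1542 mod 19 = 3, 1542 mod 7 = 2.

x ≡ 1542 (mod 5320).


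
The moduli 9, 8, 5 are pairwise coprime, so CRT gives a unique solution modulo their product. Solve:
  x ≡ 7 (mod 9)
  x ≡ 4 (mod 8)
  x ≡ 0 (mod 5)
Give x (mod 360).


Moduli 9, 8, 5 are pairwise coprime; by CRT there is a unique solution modulo M = 9 · 8 · 5 = 360.
Solve pairwise, accumulating the modulus:
  Start with x ≡ 7 (mod 9).
  Combine with x ≡ 4 (mod 8): since gcd(9, 8) = 1, we get a unique residue mod 72.
    Write x = 7 + 9·t and substitute into x ≡ 4 (mod 8): 9·t ≡ 4 − 7 = -3 (mod 8).
    Reduce coefficients mod 8: 1·t ≡ 5 (mod 8).
    So t ≡ 5 (mod 8).
    Then x = 7 + 9·5 = 52, valid modulo lcm(9, 8) = 72: x ≡ 52 (mod 72).
  Combine with x ≡ 0 (mod 5): since gcd(72, 5) = 1, we get a unique residue mod 360.
    Write x = 52 + 72·t and substitute into x ≡ 0 (mod 5): 72·t ≡ 0 − 52 = -52 (mod 5).
    Reduce coefficients mod 5: 2·t ≡ 3 (mod 5).
    The inverse of 2 mod 5 is 3 (since 2·3 = 6 = 1·5 + 1), so t ≡ 3·3 = 9 ≡ 4 (mod 5).
    Then x = 52 + 72·4 = 340, valid modulo lcm(72, 5) = 360: x ≡ 340 (mod 360).
Verify: 340 mod 9 = 7 ✓, 340 mod 8 = 4 ✓, 340 mod 5 = 0 ✓.

x ≡ 340 (mod 360).


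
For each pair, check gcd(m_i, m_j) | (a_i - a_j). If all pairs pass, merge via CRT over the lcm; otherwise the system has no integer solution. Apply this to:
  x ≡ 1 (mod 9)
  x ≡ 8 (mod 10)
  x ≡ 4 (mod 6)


Moduli 9, 10, 6 are not pairwise coprime, so CRT works modulo lcm(m_i) when all pairwise compatibility conditions hold.
Pairwise compatibility: gcd(m_i, m_j) must divide a_i - a_j for every pair.
Merge one congruence at a time:
  Start: x ≡ 1 (mod 9).
  Combine with x ≡ 8 (mod 10): gcd(9, 10) = 1; 8 - 1 = 7, which IS divisible by 1, so compatible.
    Write x = 1 + 9·t and substitute into x ≡ 8 (mod 10): 9·t ≡ 8 − 1 = 7 (mod 10).
    The inverse of 9 mod 10 is 9 (since 9·9 = 81 = 8·10 + 1), so t ≡ 9·7 = 63 ≡ 3 (mod 10).
    Then x = 1 + 9·3 = 28, valid modulo lcm(9, 10) = 90: x ≡ 28 (mod 90).
  Combine with x ≡ 4 (mod 6): gcd(90, 6) = 6; 4 - 28 = -24, which IS divisible by 6, so compatible.
    Write x = 28 + 90·t and substitute into x ≡ 4 (mod 6): 90·t ≡ 4 − 28 = -24 (mod 6).
    Divide the congruence (and modulus) by g = 6: 15·t ≡ -4 (mod 1).
    Modulo 1 every t works; take t = 0.
    Then x = 28 + 90·0 = 28, valid modulo lcm(90, 6) = 90: x ≡ 28 (mod 90).
Verify: 28 mod 9 = 1, 28 mod 10 = 8, 28 mod 6 = 4.

x ≡ 28 (mod 90).


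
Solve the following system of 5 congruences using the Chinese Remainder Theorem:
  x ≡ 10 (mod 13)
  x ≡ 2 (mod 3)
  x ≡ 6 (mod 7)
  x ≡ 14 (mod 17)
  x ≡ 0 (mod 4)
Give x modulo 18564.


Product of moduli M = 13 · 3 · 7 · 17 · 4 = 18564.
Merge one congruence at a time:
  Start: x ≡ 10 (mod 13).
  Combine with x ≡ 2 (mod 3); new modulus lcm = 39.
    Write x = 10 + 13·t and substitute into x ≡ 2 (mod 3): 13·t ≡ 2 − 10 = -8 (mod 3).
    Reduce coefficients mod 3: 1·t ≡ 1 (mod 3).
    So t ≡ 1 (mod 3).
    Then x = 10 + 13·1 = 23, valid modulo lcm(13, 3) = 39: x ≡ 23 (mod 39).
  Combine with x ≡ 6 (mod 7); new modulus lcm = 273.
    Write x = 23 + 39·t and substitute into x ≡ 6 (mod 7): 39·t ≡ 6 − 23 = -17 (mod 7).
    Reduce coefficients mod 7: 4·t ≡ 4 (mod 7).
    The inverse of 4 mod 7 is 2 (since 4·2 = 8 = 1·7 + 1), so t ≡ 2·4 = 8 ≡ 1 (mod 7).
    Then x = 23 + 39·1 = 62, valid modulo lcm(39, 7) = 273: x ≡ 62 (mod 273).
  Combine with x ≡ 14 (mod 17); new modulus lcm = 4641.
    Write x = 62 + 273·t and substitute into x ≡ 14 (mod 17): 273·t ≡ 14 − 62 = -48 (mod 17).
    Reduce coefficients mod 17: 1·t ≡ 3 (mod 17).
    So t ≡ 3 (mod 17).
    Then x = 62 + 273·3 = 881, valid modulo lcm(273, 17) = 4641: x ≡ 881 (mod 4641).
  Combine with x ≡ 0 (mod 4); new modulus lcm = 18564.
    Write x = 881 + 4641·t and substitute into x ≡ 0 (mod 4): 4641·t ≡ 0 − 881 = -881 (mod 4).
    Reduce coefficients mod 4: 1·t ≡ 3 (mod 4).
    So t ≡ 3 (mod 4).
    Then x = 881 + 4641·3 = 14804, valid modulo lcm(4641, 4) = 18564: x ≡ 14804 (mod 18564).
Verify against each original: 14804 mod 13 = 10, 14804 mod 3 = 2, 14804 mod 7 = 6, 14804 mod 17 = 14, 14804 mod 4 = 0.

x ≡ 14804 (mod 18564).


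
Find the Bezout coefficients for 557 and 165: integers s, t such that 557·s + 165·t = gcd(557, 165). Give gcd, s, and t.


Euclidean algorithm on (557, 165) — divide until remainder is 0:
  557 = 3 · 165 + 62
  165 = 2 · 62 + 41
  62 = 1 · 41 + 21
  41 = 1 · 21 + 20
  21 = 1 · 20 + 1
  20 = 20 · 1 + 0
gcd(557, 165) = 1.
Track Bezout coefficients alongside the remainders: start with r₀ = 557 = a·1 + b·0 (s = 1, t = 0) and r₁ = 165 = a·0 + b·1 (s = 0, t = 1); each new remainder r_{k+1} = r_{k-1} − q_k·r_k inherits s_{k+1} = s_{k-1} − q_k·s_k, t_{k+1} = t_{k-1} − q_k·t_k, so r_k = a·s_k + b·t_k at every step:
  q = 3: r = 62, s = 1 − 3·0 = 1, t = 0 − 3·1 = -3  (check: 557·1 + 165·(-3) = 62)
  q = 2: r = 41, s = 0 − 2·1 = -2, t = 1 − 2·(-3) = 7  (check: 557·(-2) + 165·7 = 41)
  q = 1: r = 21, s = 1 − 1·(-2) = 3, t = -3 − 1·7 = -10  (check: 557·3 + 165·(-10) = 21)
  q = 1: r = 20, s = -2 − 1·3 = -5, t = 7 − 1·(-10) = 17  (check: 557·(-5) + 165·17 = 20)
  q = 1: r = 1, s = 3 − 1·(-5) = 8, t = -10 − 1·17 = -27  (check: 557·8 + 165·(-27) = 1)
The row with r = 1 (the gcd) gives the Bezout coefficients s = 8, t = -27.
Result: 557 · (8) + 165 · (-27) = 1.

gcd(557, 165) = 1; s = 8, t = -27 (check: 557·8 + 165·(-27) = 1).


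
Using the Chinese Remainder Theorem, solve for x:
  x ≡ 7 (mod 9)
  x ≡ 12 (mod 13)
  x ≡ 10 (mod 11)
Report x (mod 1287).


Moduli 9, 13, 11 are pairwise coprime; by CRT there is a unique solution modulo M = 9 · 13 · 11 = 1287.
Solve pairwise, accumulating the modulus:
  Start with x ≡ 7 (mod 9).
  Combine with x ≡ 12 (mod 13): since gcd(9, 13) = 1, we get a unique residue mod 117.
    Write x = 7 + 9·t and substitute into x ≡ 12 (mod 13): 9·t ≡ 12 − 7 = 5 (mod 13).
    The inverse of 9 mod 13 is 3 (since 9·3 = 27 = 2·13 + 1), so t ≡ 3·5 = 15 ≡ 2 (mod 13).
    Then x = 7 + 9·2 = 25, valid modulo lcm(9, 13) = 117: x ≡ 25 (mod 117).
  Combine with x ≡ 10 (mod 11): since gcd(117, 11) = 1, we get a unique residue mod 1287.
    Write x = 25 + 117·t and substitute into x ≡ 10 (mod 11): 117·t ≡ 10 − 25 = -15 (mod 11).
    Reduce coefficients mod 11: 7·t ≡ 7 (mod 11).
    The inverse of 7 mod 11 is 8 (since 7·8 = 56 = 5·11 + 1), so t ≡ 8·7 = 56 ≡ 1 (mod 11).
    Then x = 25 + 117·1 = 142, valid modulo lcm(117, 11) = 1287: x ≡ 142 (mod 1287).
Verify: 142 mod 9 = 7 ✓, 142 mod 13 = 12 ✓, 142 mod 11 = 10 ✓.

x ≡ 142 (mod 1287).


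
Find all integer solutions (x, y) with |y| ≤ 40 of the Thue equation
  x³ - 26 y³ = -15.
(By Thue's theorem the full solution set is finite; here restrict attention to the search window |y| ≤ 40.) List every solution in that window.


The equation is x³ - 26y³ = -15. For fixed y, x³ = 26·y³ − 15, so a solution requires the RHS to be a perfect cube.
Strategy: iterate y from -40 to 40, compute RHS = 26·y³ − 15, and check whether it is a (positive or negative) perfect cube.
Check small values of y:
  y = 0: RHS = -15 is not a perfect cube.
  y = 1: RHS = 11 is not a perfect cube.
  y = -1: RHS = -41 is not a perfect cube.
  y = 2: RHS = 193 is not a perfect cube.
  y = -2: RHS = -223 is not a perfect cube.
  y = 3: RHS = 687 is not a perfect cube.
  y = -3: RHS = -717 is not a perfect cube.
Continuing the search up to |y| = 40 finds no solutions either.
No (x, y) in the scanned range satisfies the equation.

No integer solutions with |y| ≤ 40.


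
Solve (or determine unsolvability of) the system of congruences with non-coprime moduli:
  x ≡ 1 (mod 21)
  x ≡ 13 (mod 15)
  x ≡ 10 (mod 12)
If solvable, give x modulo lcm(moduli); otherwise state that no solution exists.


Moduli 21, 15, 12 are not pairwise coprime, so CRT works modulo lcm(m_i) when all pairwise compatibility conditions hold.
Pairwise compatibility: gcd(m_i, m_j) must divide a_i - a_j for every pair.
Merge one congruence at a time:
  Start: x ≡ 1 (mod 21).
  Combine with x ≡ 13 (mod 15): gcd(21, 15) = 3; 13 - 1 = 12, which IS divisible by 3, so compatible.
    Write x = 1 + 21·t and substitute into x ≡ 13 (mod 15): 21·t ≡ 13 − 1 = 12 (mod 15).
    Divide the congruence (and modulus) by g = 3: 7·t ≡ 4 (mod 5).
    Reduce coefficients mod 5: 2·t ≡ 4 (mod 5).
    The inverse of 2 mod 5 is 3 (since 2·3 = 6 = 1·5 + 1), so t ≡ 3·4 = 12 ≡ 2 (mod 5).
    Then x = 1 + 21·2 = 43, valid modulo lcm(21, 15) = 105: x ≡ 43 (mod 105).
  Combine with x ≡ 10 (mod 12): gcd(105, 12) = 3; 10 - 43 = -33, which IS divisible by 3, so compatible.
    Write x = 43 + 105·t and substitute into x ≡ 10 (mod 12): 105·t ≡ 10 − 43 = -33 (mod 12).
    Divide the congruence (and modulus) by g = 3: 35·t ≡ -11 (mod 4).
    Reduce coefficients mod 4: 3·t ≡ 1 (mod 4).
    The inverse of 3 mod 4 is 3 (since 3·3 = 9 = 2·4 + 1), so t ≡ 3·1 = 3 ≡ 3 (mod 4).
    Then x = 43 + 105·3 = 358, valid modulo lcm(105, 12) = 420: x ≡ 358 (mod 420).
Verify: 358 mod 21 = 1, 358 mod 15 = 13, 358 mod 12 = 10.

x ≡ 358 (mod 420).


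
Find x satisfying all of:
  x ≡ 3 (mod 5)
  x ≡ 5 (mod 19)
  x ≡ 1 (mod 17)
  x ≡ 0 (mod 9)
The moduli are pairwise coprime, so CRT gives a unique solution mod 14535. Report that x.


Product of moduli M = 5 · 19 · 17 · 9 = 14535.
Merge one congruence at a time:
  Start: x ≡ 3 (mod 5).
  Combine with x ≡ 5 (mod 19); new modulus lcm = 95.
    Write x = 3 + 5·t and substitute into x ≡ 5 (mod 19): 5·t ≡ 5 − 3 = 2 (mod 19).
    The inverse of 5 mod 19 is 4 (since 5·4 = 20 = 1·19 + 1), so t ≡ 4·2 = 8 ≡ 8 (mod 19).
    Then x = 3 + 5·8 = 43, valid modulo lcm(5, 19) = 95: x ≡ 43 (mod 95).
  Combine with x ≡ 1 (mod 17); new modulus lcm = 1615.
    Write x = 43 + 95·t and substitute into x ≡ 1 (mod 17): 95·t ≡ 1 − 43 = -42 (mod 17).
    Reduce coefficients mod 17: 10·t ≡ 9 (mod 17).
    The inverse of 10 mod 17 is 12 (since 10·12 = 120 = 7·17 + 1), so t ≡ 12·9 = 108 ≡ 6 (mod 17).
    Then x = 43 + 95·6 = 613, valid modulo lcm(95, 17) = 1615: x ≡ 613 (mod 1615).
  Combine with x ≡ 0 (mod 9); new modulus lcm = 14535.
    Write x = 613 + 1615·t and substitute into x ≡ 0 (mod 9): 1615·t ≡ 0 − 613 = -613 (mod 9).
    Reduce coefficients mod 9: 4·t ≡ 8 (mod 9).
    The inverse of 4 mod 9 is 7 (since 4·7 = 28 = 3·9 + 1), so t ≡ 7·8 = 56 ≡ 2 (mod 9).
    Then x = 613 + 1615·2 = 3843, valid modulo lcm(1615, 9) = 14535: x ≡ 3843 (mod 14535).
Verify against each original: 3843 mod 5 = 3, 3843 mod 19 = 5, 3843 mod 17 = 1, 3843 mod 9 = 0.

x ≡ 3843 (mod 14535).


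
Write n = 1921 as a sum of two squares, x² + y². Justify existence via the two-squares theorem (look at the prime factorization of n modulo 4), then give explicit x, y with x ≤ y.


Step 1: Factor n = 1921 = 17 · 113.
Step 2: Check the mod-4 condition on each prime factor: 17 ≡ 1 (mod 4), exponent 1; 113 ≡ 1 (mod 4), exponent 1.
All primes ≡ 3 (mod 4) appear to even exponent (or don't appear), so by the two-squares theorem n IS expressible as a sum of two squares.
Step 3: Build a representation. Here n = 17 · 113 is a product of primes ≡ 1 (mod 4). Each prime p ≡ 1 (mod 4) is itself a sum of two squares; find a² by testing p − a² for a perfect square:
  17: 17 − 1² = 16 = 4² ⇒ 17 = 1² + 4².
  113: 113 − 1² = 112, 113 − 2² = 109, 113 − 3² = 104, 113 − 4² = 97, 113 − 5² = 88, 113 − 6² = 77, 113 − 7² = 64 = 8² ⇒ 113 = 7² + 8².
  Combine using the Brahmagupta–Fibonacci identity (a² + b²)(c² + d²) = (ac − bd)² + (ad + bc)² = (ac + bd)² + (ad − bc)²:
  17 · 113 = 1921: from (1² + 4²)(7² + 8²), take (1·7 − 4·8, 1·8 + 4·7) = (7 − 32, 8 + 28) = (-25, 36); dropping signs (only squares matter) gives (25, 36); check 25² + 36² = 625 + 1296 = 1921 ✓.
Step 4: Order so x ≤ y and verify: 25² + 36² = 625 + 1296 = 1921 = n. ✓

n = 1921 = 25² + 36² (one valid representation with x ≤ y).


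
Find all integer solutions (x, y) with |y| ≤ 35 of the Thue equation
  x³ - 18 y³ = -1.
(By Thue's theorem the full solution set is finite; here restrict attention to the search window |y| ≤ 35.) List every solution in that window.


The equation is x³ - 18y³ = -1. For fixed y, x³ = 18·y³ − 1, so a solution requires the RHS to be a perfect cube.
Strategy: iterate y from -35 to 35, compute RHS = 18·y³ − 1, and check whether it is a (positive or negative) perfect cube.
Check small values of y:
  y = 0: RHS = -1 = (-1)³ ⇒ x = -1 works.
  y = 1: RHS = 17 is not a perfect cube.
  y = -1: RHS = -19 is not a perfect cube.
  y = 2: RHS = 143 is not a perfect cube.
  y = -2: RHS = -145 is not a perfect cube.
  y = 3: RHS = 485 is not a perfect cube.
  y = -3: RHS = -487 is not a perfect cube.
Continuing the search up to |y| = 35 finds no further solutions beyond those listed.
Collected solutions: (-1, 0).

Solutions (with |y| ≤ 35): (-1, 0).


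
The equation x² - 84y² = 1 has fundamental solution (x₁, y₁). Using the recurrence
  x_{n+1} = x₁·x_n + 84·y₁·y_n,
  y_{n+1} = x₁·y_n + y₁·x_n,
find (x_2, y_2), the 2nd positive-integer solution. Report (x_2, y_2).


Step 1: Find the fundamental solution (x₁, y₁) of x² - 84y² = 1.
  Expand √84 as a continued fraction. a₀ = ⌊√84⌋ = 9; iterate m_{k+1} = d_k·a_k − m_k, d_{k+1} = (84 − m_{k+1}²)/d_k, a_{k+1} = ⌊(a₀ + m_{k+1})/d_{k+1}⌋ (starting m₀ = 0, d₀ = 1), with convergents p_k = a_k·p_{k-1} + p_{k-2}, q_k = a_k·q_{k-1} + q_{k-2} (p₋₁ = 1, q₋₁ = 0):
  k = 0: a₀ = 9; p₀/q₀ = 9/1; p₀² − 84·q₀² = 81 − 84 = -3.
  k = 1: m = 9, d = 3, a = ⌊(9 + 9)/3⌋ = 6; p/q = (6·9 + 1)/(6·1 + 0) = 55/6; p² − 84·q² = 3025 − 3024 = 1.
  The first convergent with p² − 84·q² = 1 gives the fundamental solution (x₁, y₁) = (55, 6).
Step 2: Apply the recurrence (x_{n+1}, y_{n+1}) = (x₁x_n + 84y₁y_n, x₁y_n + y₁x_n) repeatedly.
  From (x_1, y_1) = (55, 6): x_2 = 55·55 + 84·6·6 = 6049; y_2 = 55·6 + 6·55 = 660.
Step 3: Verify x_2² - 84·y_2² = 36590401 - 36590400 = 1 (should be 1). ✓

(x_1, y_1) = (55, 6); (x_2, y_2) = (6049, 660).


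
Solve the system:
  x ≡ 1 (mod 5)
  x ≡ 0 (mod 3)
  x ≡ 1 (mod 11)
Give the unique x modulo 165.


Moduli 5, 3, 11 are pairwise coprime; by CRT there is a unique solution modulo M = 5 · 3 · 11 = 165.
Solve pairwise, accumulating the modulus:
  Start with x ≡ 1 (mod 5).
  Combine with x ≡ 0 (mod 3): since gcd(5, 3) = 1, we get a unique residue mod 15.
    Write x = 1 + 5·t and substitute into x ≡ 0 (mod 3): 5·t ≡ 0 − 1 = -1 (mod 3).
    Reduce coefficients mod 3: 2·t ≡ 2 (mod 3).
    The inverse of 2 mod 3 is 2 (since 2·2 = 4 = 1·3 + 1), so t ≡ 2·2 = 4 ≡ 1 (mod 3).
    Then x = 1 + 5·1 = 6, valid modulo lcm(5, 3) = 15: x ≡ 6 (mod 15).
  Combine with x ≡ 1 (mod 11): since gcd(15, 11) = 1, we get a unique residue mod 165.
    Write x = 6 + 15·t and substitute into x ≡ 1 (mod 11): 15·t ≡ 1 − 6 = -5 (mod 11).
    Reduce coefficients mod 11: 4·t ≡ 6 (mod 11).
    The inverse of 4 mod 11 is 3 (since 4·3 = 12 = 1·11 + 1), so t ≡ 3·6 = 18 ≡ 7 (mod 11).
    Then x = 6 + 15·7 = 111, valid modulo lcm(15, 11) = 165: x ≡ 111 (mod 165).
Verify: 111 mod 5 = 1 ✓, 111 mod 3 = 0 ✓, 111 mod 11 = 1 ✓.

x ≡ 111 (mod 165).


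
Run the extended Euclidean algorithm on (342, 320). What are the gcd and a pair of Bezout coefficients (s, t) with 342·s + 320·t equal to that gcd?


Euclidean algorithm on (342, 320) — divide until remainder is 0:
  342 = 1 · 320 + 22
  320 = 14 · 22 + 12
  22 = 1 · 12 + 10
  12 = 1 · 10 + 2
  10 = 5 · 2 + 0
gcd(342, 320) = 2.
Track Bezout coefficients alongside the remainders: start with r₀ = 342 = a·1 + b·0 (s = 1, t = 0) and r₁ = 320 = a·0 + b·1 (s = 0, t = 1); each new remainder r_{k+1} = r_{k-1} − q_k·r_k inherits s_{k+1} = s_{k-1} − q_k·s_k, t_{k+1} = t_{k-1} − q_k·t_k, so r_k = a·s_k + b·t_k at every step:
  q = 1: r = 22, s = 1 − 1·0 = 1, t = 0 − 1·1 = -1  (check: 342·1 + 320·(-1) = 22)
  q = 14: r = 12, s = 0 − 14·1 = -14, t = 1 − 14·(-1) = 15  (check: 342·(-14) + 320·15 = 12)
  q = 1: r = 10, s = 1 − 1·(-14) = 15, t = -1 − 1·15 = -16  (check: 342·15 + 320·(-16) = 10)
  q = 1: r = 2, s = -14 − 1·15 = -29, t = 15 − 1·(-16) = 31  (check: 342·(-29) + 320·31 = 2)
The row with r = 2 (the gcd) gives the Bezout coefficients s = -29, t = 31.
Result: 342 · (-29) + 320 · (31) = 2.

gcd(342, 320) = 2; s = -29, t = 31 (check: 342·(-29) + 320·31 = 2).


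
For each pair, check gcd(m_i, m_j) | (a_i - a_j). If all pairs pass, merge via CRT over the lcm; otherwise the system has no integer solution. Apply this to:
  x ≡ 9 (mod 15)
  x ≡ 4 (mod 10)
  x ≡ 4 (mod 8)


Moduli 15, 10, 8 are not pairwise coprime, so CRT works modulo lcm(m_i) when all pairwise compatibility conditions hold.
Pairwise compatibility: gcd(m_i, m_j) must divide a_i - a_j for every pair.
Merge one congruence at a time:
  Start: x ≡ 9 (mod 15).
  Combine with x ≡ 4 (mod 10): gcd(15, 10) = 5; 4 - 9 = -5, which IS divisible by 5, so compatible.
    Write x = 9 + 15·t and substitute into x ≡ 4 (mod 10): 15·t ≡ 4 − 9 = -5 (mod 10).
    Divide the congruence (and modulus) by g = 5: 3·t ≡ -1 (mod 2).
    Reduce coefficients mod 2: 1·t ≡ 1 (mod 2).
    So t ≡ 1 (mod 2).
    Then x = 9 + 15·1 = 24, valid modulo lcm(15, 10) = 30: x ≡ 24 (mod 30).
  Combine with x ≡ 4 (mod 8): gcd(30, 8) = 2; 4 - 24 = -20, which IS divisible by 2, so compatible.
    Write x = 24 + 30·t and substitute into x ≡ 4 (mod 8): 30·t ≡ 4 − 24 = -20 (mod 8).
    Divide the congruence (and modulus) by g = 2: 15·t ≡ -10 (mod 4).
    Reduce coefficients mod 4: 3·t ≡ 2 (mod 4).
    The inverse of 3 mod 4 is 3 (since 3·3 = 9 = 2·4 + 1), so t ≡ 3·2 = 6 ≡ 2 (mod 4).
    Then x = 24 + 30·2 = 84, valid modulo lcm(30, 8) = 120: x ≡ 84 (mod 120).
Verify: 84 mod 15 = 9, 84 mod 10 = 4, 84 mod 8 = 4.

x ≡ 84 (mod 120).


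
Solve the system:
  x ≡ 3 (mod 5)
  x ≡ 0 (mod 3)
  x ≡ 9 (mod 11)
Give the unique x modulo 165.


Moduli 5, 3, 11 are pairwise coprime; by CRT there is a unique solution modulo M = 5 · 3 · 11 = 165.
Solve pairwise, accumulating the modulus:
  Start with x ≡ 3 (mod 5).
  Combine with x ≡ 0 (mod 3): since gcd(5, 3) = 1, we get a unique residue mod 15.
    Write x = 3 + 5·t and substitute into x ≡ 0 (mod 3): 5·t ≡ 0 − 3 = -3 (mod 3).
    Reduce coefficients mod 3: 2·t ≡ 0 (mod 3).
    The inverse of 2 mod 3 is 2 (since 2·2 = 4 = 1·3 + 1), so t ≡ 2·0 = 0 ≡ 0 (mod 3).
    Then x = 3 + 5·0 = 3, valid modulo lcm(5, 3) = 15: x ≡ 3 (mod 15).
  Combine with x ≡ 9 (mod 11): since gcd(15, 11) = 1, we get a unique residue mod 165.
    Write x = 3 + 15·t and substitute into x ≡ 9 (mod 11): 15·t ≡ 9 − 3 = 6 (mod 11).
    Reduce coefficients mod 11: 4·t ≡ 6 (mod 11).
    The inverse of 4 mod 11 is 3 (since 4·3 = 12 = 1·11 + 1), so t ≡ 3·6 = 18 ≡ 7 (mod 11).
    Then x = 3 + 15·7 = 108, valid modulo lcm(15, 11) = 165: x ≡ 108 (mod 165).
Verify: 108 mod 5 = 3 ✓, 108 mod 3 = 0 ✓, 108 mod 11 = 9 ✓.

x ≡ 108 (mod 165).


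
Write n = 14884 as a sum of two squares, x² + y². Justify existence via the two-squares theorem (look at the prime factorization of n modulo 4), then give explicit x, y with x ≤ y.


Step 1: Factor n = 14884 = 2^2 · 61^2.
Step 2: Check the mod-4 condition on each prime factor: 2 = 2 (special); 61 ≡ 1 (mod 4), exponent 2.
All primes ≡ 3 (mod 4) appear to even exponent (or don't appear), so by the two-squares theorem n IS expressible as a sum of two squares.
Step 3: Build a representation. Group n = k² · m with k = 2 and m = 61 · 61 = 3721 (a product of primes ≡ 1 (mod 4)); a representation of m scales to one of n via (k·x)² + (k·y)² = k²(x² + y²). Each prime p ≡ 1 (mod 4) is itself a sum of two squares; find a² by testing p − a² for a perfect square:
  61: 61 − 1² = 60, 61 − 2² = 57, 61 − 3² = 52, 61 − 4² = 45, 61 − 5² = 36 = 6² ⇒ 61 = 5² + 6².
  Combine using the Brahmagupta–Fibonacci identity (a² + b²)(c² + d²) = (ac − bd)² + (ad + bc)² = (ac + bd)² + (ad − bc)²:
  61 · 61 = 3721: from (5² + 6²)(5² + 6²), take (5·5 − 6·6, 5·6 + 6·5) = (25 − 36, 30 + 30) = (-11, 60); dropping signs (only squares matter) gives (11, 60); check 11² + 60² = 121 + 3600 = 3721 ✓.
  Scale by k = 2: (2·11, 2·60) = (22, 120).
Step 4: Order so x ≤ y and verify: 22² + 120² = 484 + 14400 = 14884 = n. ✓

n = 14884 = 22² + 120² (one valid representation with x ≤ y).


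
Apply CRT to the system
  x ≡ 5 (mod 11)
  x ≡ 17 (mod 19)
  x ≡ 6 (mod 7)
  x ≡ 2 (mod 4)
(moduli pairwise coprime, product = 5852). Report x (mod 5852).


Product of moduli M = 11 · 19 · 7 · 4 = 5852.
Merge one congruence at a time:
  Start: x ≡ 5 (mod 11).
  Combine with x ≡ 17 (mod 19); new modulus lcm = 209.
    Write x = 5 + 11·t and substitute into x ≡ 17 (mod 19): 11·t ≡ 17 − 5 = 12 (mod 19).
    The inverse of 11 mod 19 is 7 (since 11·7 = 77 = 4·19 + 1), so t ≡ 7·12 = 84 ≡ 8 (mod 19).
    Then x = 5 + 11·8 = 93, valid modulo lcm(11, 19) = 209: x ≡ 93 (mod 209).
  Combine with x ≡ 6 (mod 7); new modulus lcm = 1463.
    Write x = 93 + 209·t and substitute into x ≡ 6 (mod 7): 209·t ≡ 6 − 93 = -87 (mod 7).
    Reduce coefficients mod 7: 6·t ≡ 4 (mod 7).
    The inverse of 6 mod 7 is 6 (since 6·6 = 36 = 5·7 + 1), so t ≡ 6·4 = 24 ≡ 3 (mod 7).
    Then x = 93 + 209·3 = 720, valid modulo lcm(209, 7) = 1463: x ≡ 720 (mod 1463).
  Combine with x ≡ 2 (mod 4); new modulus lcm = 5852.
    Write x = 720 + 1463·t and substitute into x ≡ 2 (mod 4): 1463·t ≡ 2 − 720 = -718 (mod 4).
    Reduce coefficients mod 4: 3·t ≡ 2 (mod 4).
    The inverse of 3 mod 4 is 3 (since 3·3 = 9 = 2·4 + 1), so t ≡ 3·2 = 6 ≡ 2 (mod 4).
    Then x = 720 + 1463·2 = 3646, valid modulo lcm(1463, 4) = 5852: x ≡ 3646 (mod 5852).
Verify against each original: 3646 mod 11 = 5, 3646 mod 19 = 17, 3646 mod 7 = 6, 3646 mod 4 = 2.

x ≡ 3646 (mod 5852).


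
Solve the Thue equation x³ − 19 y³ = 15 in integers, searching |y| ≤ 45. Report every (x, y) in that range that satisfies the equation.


The equation is x³ - 19y³ = 15. For fixed y, x³ = 19·y³ + 15, so a solution requires the RHS to be a perfect cube.
Strategy: iterate y from -45 to 45, compute RHS = 19·y³ + 15, and check whether it is a (positive or negative) perfect cube.
Check small values of y:
  y = 0: RHS = 15 is not a perfect cube.
  y = 1: RHS = 34 is not a perfect cube.
  y = -1: RHS = -4 is not a perfect cube.
  y = 2: RHS = 167 is not a perfect cube.
  y = -2: RHS = -137 is not a perfect cube.
  y = 3: RHS = 528 is not a perfect cube.
  y = -3: RHS = -498 is not a perfect cube.
Continuing the search up to |y| = 45 finds no solutions either.
No (x, y) in the scanned range satisfies the equation.

No integer solutions with |y| ≤ 45.


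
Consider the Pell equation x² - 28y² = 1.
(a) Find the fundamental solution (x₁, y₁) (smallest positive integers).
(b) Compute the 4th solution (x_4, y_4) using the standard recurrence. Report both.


Step 1: Find the fundamental solution (x₁, y₁) of x² - 28y² = 1.
  Expand √28 as a continued fraction. a₀ = ⌊√28⌋ = 5; iterate m_{k+1} = d_k·a_k − m_k, d_{k+1} = (28 − m_{k+1}²)/d_k, a_{k+1} = ⌊(a₀ + m_{k+1})/d_{k+1}⌋ (starting m₀ = 0, d₀ = 1), with convergents p_k = a_k·p_{k-1} + p_{k-2}, q_k = a_k·q_{k-1} + q_{k-2} (p₋₁ = 1, q₋₁ = 0):
  k = 0: a₀ = 5; p₀/q₀ = 5/1; p₀² − 28·q₀² = 25 − 28 = -3.
  k = 1: m = 5, d = 3, a = ⌊(5 + 5)/3⌋ = 3; p/q = (3·5 + 1)/(3·1 + 0) = 16/3; p² − 28·q² = 256 − 252 = 4.
  k = 2: m = 4, d = 4, a = ⌊(5 + 4)/4⌋ = 2; p/q = (2·16 + 5)/(2·3 + 1) = 37/7; p² − 28·q² = 1369 − 1372 = -3.
  k = 3: m = 4, d = 3, a = ⌊(5 + 4)/3⌋ = 3; p/q = (3·37 + 16)/(3·7 + 3) = 127/24; p² − 28·q² = 16129 − 16128 = 1.
  The first convergent with p² − 28·q² = 1 gives the fundamental solution (x₁, y₁) = (127, 24).
Step 2: Apply the recurrence (x_{n+1}, y_{n+1}) = (x₁x_n + 28y₁y_n, x₁y_n + y₁x_n) repeatedly.
  From (x_1, y_1) = (127, 24): x_2 = 127·127 + 28·24·24 = 32257; y_2 = 127·24 + 24·127 = 6096.
  From (x_2, y_2) = (32257, 6096): x_3 = 127·32257 + 28·24·6096 = 8193151; y_3 = 127·6096 + 24·32257 = 1548360.
  From (x_3, y_3) = (8193151, 1548360): x_4 = 127·8193151 + 28·24·1548360 = 2081028097; y_4 = 127·1548360 + 24·8193151 = 393277344.
Step 3: Verify x_4² - 28·y_4² = 4330677940503441409 - 4330677940503441408 = 1 (should be 1). ✓

(x_1, y_1) = (127, 24); (x_4, y_4) = (2081028097, 393277344).


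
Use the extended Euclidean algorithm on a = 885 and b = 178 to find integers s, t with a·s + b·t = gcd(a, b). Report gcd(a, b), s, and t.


Euclidean algorithm on (885, 178) — divide until remainder is 0:
  885 = 4 · 178 + 173
  178 = 1 · 173 + 5
  173 = 34 · 5 + 3
  5 = 1 · 3 + 2
  3 = 1 · 2 + 1
  2 = 2 · 1 + 0
gcd(885, 178) = 1.
Track Bezout coefficients alongside the remainders: start with r₀ = 885 = a·1 + b·0 (s = 1, t = 0) and r₁ = 178 = a·0 + b·1 (s = 0, t = 1); each new remainder r_{k+1} = r_{k-1} − q_k·r_k inherits s_{k+1} = s_{k-1} − q_k·s_k, t_{k+1} = t_{k-1} − q_k·t_k, so r_k = a·s_k + b·t_k at every step:
  q = 4: r = 173, s = 1 − 4·0 = 1, t = 0 − 4·1 = -4  (check: 885·1 + 178·(-4) = 173)
  q = 1: r = 5, s = 0 − 1·1 = -1, t = 1 − 1·(-4) = 5  (check: 885·(-1) + 178·5 = 5)
  q = 34: r = 3, s = 1 − 34·(-1) = 35, t = -4 − 34·5 = -174  (check: 885·35 + 178·(-174) = 3)
  q = 1: r = 2, s = -1 − 1·35 = -36, t = 5 − 1·(-174) = 179  (check: 885·(-36) + 178·179 = 2)
  q = 1: r = 1, s = 35 − 1·(-36) = 71, t = -174 − 1·179 = -353  (check: 885·71 + 178·(-353) = 1)
The row with r = 1 (the gcd) gives the Bezout coefficients s = 71, t = -353.
Result: 885 · (71) + 178 · (-353) = 1.

gcd(885, 178) = 1; s = 71, t = -353 (check: 885·71 + 178·(-353) = 1).


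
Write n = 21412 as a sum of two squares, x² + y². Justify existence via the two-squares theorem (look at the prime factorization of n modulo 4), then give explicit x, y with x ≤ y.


Step 1: Factor n = 21412 = 2^2 · 53 · 101.
Step 2: Check the mod-4 condition on each prime factor: 2 = 2 (special); 53 ≡ 1 (mod 4), exponent 1; 101 ≡ 1 (mod 4), exponent 1.
All primes ≡ 3 (mod 4) appear to even exponent (or don't appear), so by the two-squares theorem n IS expressible as a sum of two squares.
Step 3: Build a representation. Group n = k² · m with k = 2 and m = 53 · 101 = 5353 (a product of primes ≡ 1 (mod 4)); a representation of m scales to one of n via (k·x)² + (k·y)² = k²(x² + y²). Each prime p ≡ 1 (mod 4) is itself a sum of two squares; find a² by testing p − a² for a perfect square:
  53: 53 − 1² = 52, 53 − 2² = 49 = 7² ⇒ 53 = 2² + 7².
  101: 101 − 1² = 100 = 10² ⇒ 101 = 1² + 10².
  Combine using the Brahmagupta–Fibonacci identity (a² + b²)(c² + d²) = (ac − bd)² + (ad + bc)² = (ac + bd)² + (ad − bc)²:
  53 · 101 = 5353: from (2² + 7²)(1² + 10²), take (2·1 − 7·10, 2·10 + 7·1) = (2 − 70, 20 + 7) = (-68, 27); dropping signs (only squares matter) gives (68, 27); check 68² + 27² = 4624 + 729 = 5353 ✓.
  Scale by k = 2: (2·68, 2·27) = (136, 54).
Step 4: Order so x ≤ y and verify: 54² + 136² = 2916 + 18496 = 21412 = n. ✓

n = 21412 = 54² + 136² (one valid representation with x ≤ y).
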